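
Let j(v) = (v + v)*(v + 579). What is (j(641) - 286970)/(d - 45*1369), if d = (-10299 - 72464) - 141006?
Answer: -638535/142687 ≈ -4.4751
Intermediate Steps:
j(v) = 2*v*(579 + v) (j(v) = (2*v)*(579 + v) = 2*v*(579 + v))
d = -223769 (d = -82763 - 141006 = -223769)
(j(641) - 286970)/(d - 45*1369) = (2*641*(579 + 641) - 286970)/(-223769 - 45*1369) = (2*641*1220 - 286970)/(-223769 - 61605) = (1564040 - 286970)/(-285374) = 1277070*(-1/285374) = -638535/142687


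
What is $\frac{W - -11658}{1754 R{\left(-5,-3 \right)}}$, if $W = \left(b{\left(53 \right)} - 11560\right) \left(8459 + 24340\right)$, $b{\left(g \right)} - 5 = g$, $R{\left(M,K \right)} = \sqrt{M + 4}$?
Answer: $\frac{188621220 i}{877} \approx 2.1508 \cdot 10^{5} i$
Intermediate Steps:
$R{\left(M,K \right)} = \sqrt{4 + M}$
$b{\left(g \right)} = 5 + g$
$W = -377254098$ ($W = \left(\left(5 + 53\right) - 11560\right) \left(8459 + 24340\right) = \left(58 - 11560\right) 32799 = \left(-11502\right) 32799 = -377254098$)
$\frac{W - -11658}{1754 R{\left(-5,-3 \right)}} = \frac{-377254098 - -11658}{1754 \sqrt{4 - 5}} = \frac{-377254098 + 11658}{1754 \sqrt{-1}} = - \frac{377242440}{1754 i} = - 377242440 \left(- \frac{i}{1754}\right) = \frac{188621220 i}{877}$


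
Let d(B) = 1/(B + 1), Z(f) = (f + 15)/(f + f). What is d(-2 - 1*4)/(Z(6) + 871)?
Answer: -4/17455 ≈ -0.00022916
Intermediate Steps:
Z(f) = (15 + f)/(2*f) (Z(f) = (15 + f)/((2*f)) = (15 + f)*(1/(2*f)) = (15 + f)/(2*f))
d(B) = 1/(1 + B)
d(-2 - 1*4)/(Z(6) + 871) = 1/((1 + (-2 - 1*4))*((½)*(15 + 6)/6 + 871)) = 1/((1 + (-2 - 4))*((½)*(⅙)*21 + 871)) = 1/((1 - 6)*(7/4 + 871)) = 1/((-5)*(3491/4)) = -⅕*4/3491 = -4/17455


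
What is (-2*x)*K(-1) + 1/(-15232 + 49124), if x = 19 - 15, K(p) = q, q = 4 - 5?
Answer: 271137/33892 ≈ 8.0000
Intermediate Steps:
q = -1
K(p) = -1
x = 4
(-2*x)*K(-1) + 1/(-15232 + 49124) = -2*4*(-1) + 1/(-15232 + 49124) = -8*(-1) + 1/33892 = 8 + 1/33892 = 271137/33892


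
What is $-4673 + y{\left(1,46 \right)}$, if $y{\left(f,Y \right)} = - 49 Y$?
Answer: $-6927$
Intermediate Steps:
$-4673 + y{\left(1,46 \right)} = -4673 - 2254 = -6927$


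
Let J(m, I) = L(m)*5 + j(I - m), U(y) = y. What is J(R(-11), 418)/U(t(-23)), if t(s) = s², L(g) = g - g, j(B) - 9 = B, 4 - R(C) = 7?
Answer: 430/529 ≈ 0.81285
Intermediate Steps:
R(C) = -3 (R(C) = 4 - 1*7 = 4 - 7 = -3)
j(B) = 9 + B
L(g) = 0
J(m, I) = 9 + I - m (J(m, I) = 0*5 + (9 + (I - m)) = 0 + (9 + I - m) = 9 + I - m)
J(R(-11), 418)/U(t(-23)) = (9 + 418 - 1*(-3))/((-23)²) = (9 + 418 + 3)/529 = 430*(1/529) = 430/529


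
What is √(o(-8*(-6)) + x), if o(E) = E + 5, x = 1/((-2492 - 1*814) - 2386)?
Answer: 5*√17171341/2846 ≈ 7.2801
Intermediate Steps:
x = -1/5692 (x = 1/((-2492 - 814) - 2386) = 1/(-3306 - 2386) = 1/(-5692) = -1/5692 ≈ -0.00017569)
o(E) = 5 + E
√(o(-8*(-6)) + x) = √((5 - 8*(-6)) - 1/5692) = √((5 + 48) - 1/5692) = √(53 - 1/5692) = √(301675/5692) = 5*√17171341/2846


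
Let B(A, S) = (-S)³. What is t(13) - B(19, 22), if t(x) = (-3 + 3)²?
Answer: 10648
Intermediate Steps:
B(A, S) = -S³
t(x) = 0 (t(x) = 0² = 0)
t(13) - B(19, 22) = 0 - (-1)*22³ = 0 - (-1)*10648 = 0 - 1*(-10648) = 0 + 10648 = 10648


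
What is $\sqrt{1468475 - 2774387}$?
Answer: $2 i \sqrt{326478} \approx 1142.8 i$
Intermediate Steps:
$\sqrt{1468475 - 2774387} = \sqrt{-1305912} = 2 i \sqrt{326478}$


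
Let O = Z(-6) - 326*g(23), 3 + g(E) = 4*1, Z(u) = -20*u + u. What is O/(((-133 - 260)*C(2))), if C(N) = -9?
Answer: -212/3537 ≈ -0.059938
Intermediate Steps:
Z(u) = -19*u
g(E) = 1 (g(E) = -3 + 4*1 = -3 + 4 = 1)
O = -212 (O = -19*(-6) - 326*1 = 114 - 326 = -212)
O/(((-133 - 260)*C(2))) = -212*(-1/(9*(-133 - 260))) = -212/((-393*(-9))) = -212/3537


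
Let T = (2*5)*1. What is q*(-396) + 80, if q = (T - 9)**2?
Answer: -316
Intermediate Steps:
T = 10 (T = 10*1 = 10)
q = 1 (q = (10 - 9)**2 = 1**2 = 1)
q*(-396) + 80 = 1*(-396) + 80 = -396 + 80 = -316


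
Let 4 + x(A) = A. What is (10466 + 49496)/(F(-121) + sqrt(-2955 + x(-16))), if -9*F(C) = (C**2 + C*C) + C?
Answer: -7868483469/425302448 - 12142305*I*sqrt(119)/425302448 ≈ -18.501 - 0.31144*I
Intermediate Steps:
x(A) = -4 + A
F(C) = -2*C**2/9 - C/9 (F(C) = -((C**2 + C*C) + C)/9 = -((C**2 + C**2) + C)/9 = -(2*C**2 + C)/9 = -(C + 2*C**2)/9 = -2*C**2/9 - C/9)
(10466 + 49496)/(F(-121) + sqrt(-2955 + x(-16))) = (10466 + 49496)/(-1/9*(-121)*(1 + 2*(-121)) + sqrt(-2955 + (-4 - 16))) = 59962/(-1/9*(-121)*(1 - 242) + sqrt(-2955 - 20)) = 59962/(-1/9*(-121)*(-241) + sqrt(-2975)) = 59962/(-29161/9 + 5*I*sqrt(119))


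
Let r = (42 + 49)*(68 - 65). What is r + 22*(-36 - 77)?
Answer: -2213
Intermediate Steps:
r = 273 (r = 91*3 = 273)
r + 22*(-36 - 77) = 273 + 22*(-36 - 77) = 273 + 22*(-113) = 273 - 2486 = -2213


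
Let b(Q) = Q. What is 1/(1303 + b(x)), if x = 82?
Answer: 1/1385 ≈ 0.00072202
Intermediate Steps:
1/(1303 + b(x)) = 1/(1303 + 82) = 1/1385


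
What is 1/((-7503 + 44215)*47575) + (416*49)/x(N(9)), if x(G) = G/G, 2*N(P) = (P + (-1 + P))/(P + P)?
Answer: 35602152185601/1746573400 ≈ 20384.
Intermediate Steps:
N(P) = (-1 + 2*P)/(4*P) (N(P) = ((P + (-1 + P))/(P + P))/2 = ((-1 + 2*P)/((2*P)))/2 = ((-1 + 2*P)*(1/(2*P)))/2 = ((-1 + 2*P)/(2*P))/2 = (-1 + 2*P)/(4*P))
x(G) = 1
1/((-7503 + 44215)*47575) + (416*49)/x(N(9)) = 1/((-7503 + 44215)*47575) + (416*49)/1 = (1/47575)/36712 + 20384*1 = (1/36712)*(1/47575) + 20384 = 1/1746573400 + 20384 = 35602152185601/1746573400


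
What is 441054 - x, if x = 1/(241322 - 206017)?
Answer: 15571411469/35305 ≈ 4.4105e+5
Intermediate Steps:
x = 1/35305 ≈ 2.8325e-5
441054 - x = 441054 - 1*1/35305 = 441054 - 1/35305 = 15571411469/35305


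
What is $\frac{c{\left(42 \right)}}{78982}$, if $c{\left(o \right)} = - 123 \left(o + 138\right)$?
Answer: $- \frac{11070}{39491} \approx -0.28032$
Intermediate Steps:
$c{\left(o \right)} = -16974 - 123 o$ ($c{\left(o \right)} = - 123 \left(138 + o\right) = -16974 - 123 o$)
$\frac{c{\left(42 \right)}}{78982} = \frac{-16974 - 5166}{78982} = \left(-16974 - 5166\right) \frac{1}{78982} = \left(-22140\right) \frac{1}{78982} = - \frac{11070}{39491}$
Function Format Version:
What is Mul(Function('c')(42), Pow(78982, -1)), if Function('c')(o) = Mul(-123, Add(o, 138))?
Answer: Rational(-11070, 39491) ≈ -0.28032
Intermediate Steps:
Function('c')(o) = Add(-16974, Mul(-123, o)) (Function('c')(o) = Mul(-123, Add(138, o)) = Add(-16974, Mul(-123, o)))
Mul(Function('c')(42), Pow(78982, -1)) = Mul(Add(-16974, Mul(-123, 42)), Pow(78982, -1)) = Mul(Add(-16974, -5166), Rational(1, 78982)) = Mul(-22140, Rational(1, 78982)) = Rational(-11070, 39491)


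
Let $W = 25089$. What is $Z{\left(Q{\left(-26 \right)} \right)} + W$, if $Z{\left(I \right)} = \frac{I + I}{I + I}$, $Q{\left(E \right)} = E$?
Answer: $25090$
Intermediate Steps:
$Z{\left(I \right)} = 1$ ($Z{\left(I \right)} = \frac{2 I}{2 I} = 2 I \frac{1}{2 I} = 1$)
$Z{\left(Q{\left(-26 \right)} \right)} + W = 1 + 25089 = 25090$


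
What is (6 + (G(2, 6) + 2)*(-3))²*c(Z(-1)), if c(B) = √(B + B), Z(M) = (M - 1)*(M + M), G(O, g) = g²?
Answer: 23328*√2 ≈ 32991.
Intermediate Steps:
Z(M) = 2*M*(-1 + M) (Z(M) = (-1 + M)*(2*M) = 2*M*(-1 + M))
c(B) = √2*√B (c(B) = √(2*B) = √2*√B)
(6 + (G(2, 6) + 2)*(-3))²*c(Z(-1)) = (6 + (6² + 2)*(-3))²*(√2*√(2*(-1)*(-1 - 1))) = (6 + (36 + 2)*(-3))²*(√2*√(2*(-1)*(-2))) = (6 + 38*(-3))²*(√2*√4) = (6 - 114)²*(√2*2) = (-108)²*(2*√2) = 11664*(2*√2) = 23328*√2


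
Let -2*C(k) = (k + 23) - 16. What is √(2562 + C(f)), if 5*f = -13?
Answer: √63995/5 ≈ 50.594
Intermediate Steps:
f = -13/5 (f = (⅕)*(-13) = -13/5 ≈ -2.6000)
C(k) = -7/2 - k/2 (C(k) = -((k + 23) - 16)/2 = -((23 + k) - 16)/2 = -(7 + k)/2 = -7/2 - k/2)
√(2562 + C(f)) = √(2562 + (-7/2 - ½*(-13/5))) = √(2562 + (-7/2 + 13/10)) = √(2562 - 11/5) = √(12799/5) = √63995/5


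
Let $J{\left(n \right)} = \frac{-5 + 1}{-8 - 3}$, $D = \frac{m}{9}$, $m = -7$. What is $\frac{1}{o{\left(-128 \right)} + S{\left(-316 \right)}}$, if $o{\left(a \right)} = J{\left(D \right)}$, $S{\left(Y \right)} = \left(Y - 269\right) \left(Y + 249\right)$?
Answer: $\frac{11}{431149} \approx 2.5513 \cdot 10^{-5}$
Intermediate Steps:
$S{\left(Y \right)} = \left(-269 + Y\right) \left(249 + Y\right)$
$D = - \frac{7}{9} \approx -0.77778$
$J{\left(n \right)} = \frac{4}{11}$ ($J{\left(n \right)} = - \frac{4}{-11} = \left(-4\right) \left(- \frac{1}{11}\right) = \frac{4}{11}$)
$o{\left(a \right)} = \frac{4}{11}$
$\frac{1}{o{\left(-128 \right)} + S{\left(-316 \right)}} = \frac{1}{\frac{4}{11} - \left(60661 - 99856\right)} = \frac{1}{\frac{4}{11} + \left(-66981 + 99856 + 6320\right)} = \frac{1}{\frac{4}{11} + 39195} = \frac{1}{\frac{431149}{11}} = \frac{11}{431149}$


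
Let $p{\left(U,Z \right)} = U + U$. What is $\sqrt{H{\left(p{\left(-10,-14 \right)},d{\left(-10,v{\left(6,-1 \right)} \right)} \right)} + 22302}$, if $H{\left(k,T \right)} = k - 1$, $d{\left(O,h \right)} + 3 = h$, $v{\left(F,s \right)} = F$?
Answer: $\sqrt{22281} \approx 149.27$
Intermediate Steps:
$p{\left(U,Z \right)} = 2 U$
$d{\left(O,h \right)} = -3 + h$
$H{\left(k,T \right)} = -1 + k$
$\sqrt{H{\left(p{\left(-10,-14 \right)},d{\left(-10,v{\left(6,-1 \right)} \right)} \right)} + 22302} = \sqrt{\left(-1 + 2 \left(-10\right)\right) + 22302} = \sqrt{\left(-1 - 20\right) + 22302} = \sqrt{-21 + 22302} = \sqrt{22281}$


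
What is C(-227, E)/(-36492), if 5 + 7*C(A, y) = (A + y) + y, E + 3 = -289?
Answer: 68/21287 ≈ 0.0031944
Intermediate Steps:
E = -292 (E = -3 - 289 = -292)
C(A, y) = -5/7 + A/7 + 2*y/7 (C(A, y) = -5/7 + ((A + y) + y)/7 = -5/7 + (A + 2*y)/7 = -5/7 + (A/7 + 2*y/7) = -5/7 + A/7 + 2*y/7)
C(-227, E)/(-36492) = (-5/7 + (1/7)*(-227) + (2/7)*(-292))/(-36492) = (-5/7 - 227/7 - 584/7)*(-1/36492) = -816/7*(-1/36492) = 68/21287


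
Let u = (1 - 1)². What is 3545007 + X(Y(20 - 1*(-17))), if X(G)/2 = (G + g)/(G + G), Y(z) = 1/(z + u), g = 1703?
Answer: 3608019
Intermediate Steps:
u = 0 (u = 0² = 0)
Y(z) = 1/z (Y(z) = 1/(z + 0) = 1/z)
X(G) = (1703 + G)/G (X(G) = 2*((G + 1703)/(G + G)) = 2*((1703 + G)/((2*G))) = 2*((1703 + G)*(1/(2*G))) = 2*((1703 + G)/(2*G)) = (1703 + G)/G)
3545007 + X(Y(20 - 1*(-17))) = 3545007 + (1703 + 1/(20 - 1*(-17)))/(1/(20 - 1*(-17))) = 3545007 + (1703 + 1/(20 + 17))/(1/(20 + 17)) = 3545007 + (1703 + 1/37)/(1/37) = 3545007 + 37*(63012/37) = 3545007 + 63012 = 3608019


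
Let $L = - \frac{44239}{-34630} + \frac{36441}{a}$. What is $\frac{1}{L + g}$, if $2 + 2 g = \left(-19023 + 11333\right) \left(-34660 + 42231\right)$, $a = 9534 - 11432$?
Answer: $- \frac{16431935}{478342072586312} \approx -3.4352 \cdot 10^{-8}$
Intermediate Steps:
$a = -1898$
$L = - \frac{294496552}{16431935}$ ($L = - \frac{44239}{-34630} + \frac{36441}{-1898} = \left(-44239\right) \left(- \frac{1}{34630}\right) + 36441 \left(- \frac{1}{1898}\right) = \frac{44239}{34630} - \frac{36441}{1898} = - \frac{294496552}{16431935} \approx -17.922$)
$g = -29110496$ ($g = -1 + \frac{\left(-19023 + 11333\right) \left(-34660 + 42231\right)}{2} = -1 + \frac{\left(-7690\right) 7571}{2} = -1 + \frac{1}{2} \left(-58220990\right) = -1 - 29110495 = -29110496$)
$\frac{1}{L + g} = \frac{1}{- \frac{294496552}{16431935} - 29110496} = \frac{1}{- \frac{478342072586312}{16431935}} = - \frac{16431935}{478342072586312}$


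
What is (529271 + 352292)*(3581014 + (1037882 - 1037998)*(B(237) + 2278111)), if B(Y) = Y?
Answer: -229829957114302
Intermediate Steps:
(529271 + 352292)*(3581014 + (1037882 - 1037998)*(B(237) + 2278111)) = (529271 + 352292)*(3581014 + (1037882 - 1037998)*(237 + 2278111)) = 881563*(3581014 - 116*2278348) = 881563*(3581014 - 264288368) = 881563*(-260707354) = -229829957114302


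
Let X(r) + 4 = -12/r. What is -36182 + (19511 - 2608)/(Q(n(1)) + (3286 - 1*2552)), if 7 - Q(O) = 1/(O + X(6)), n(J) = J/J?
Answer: -134005977/3706 ≈ -36159.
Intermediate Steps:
X(r) = -4 - 12/r
n(J) = 1
Q(O) = 7 - 1/(-6 + O) (Q(O) = 7 - 1/(O + (-4 - 12/6)) = 7 - 1/(O + (-4 - 12*1/6)) = 7 - 1/(O + (-4 - 2)) = 7 - 1/(O - 6) = 7 - 1/(-6 + O))
-36182 + (19511 - 2608)/(Q(n(1)) + (3286 - 1*2552)) = -36182 + (19511 - 2608)/((43 - 7*1)/(6 - 1*1) + (3286 - 1*2552)) = -36182 + 16903/((43 - 7)/(6 - 1) + (3286 - 2552)) = -36182 + 16903/(36/5 + 734) = -36182 + 16903/(3706/5) = -36182 + 16903*(5/3706) = -36182 + 84515/3706 = -134005977/3706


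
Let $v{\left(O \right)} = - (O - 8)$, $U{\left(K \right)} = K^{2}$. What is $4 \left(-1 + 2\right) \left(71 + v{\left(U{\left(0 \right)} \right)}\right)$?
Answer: $316$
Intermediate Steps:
$v{\left(O \right)} = 8 - O$ ($v{\left(O \right)} = - (-8 + O) = 8 - O$)
$4 \left(-1 + 2\right) \left(71 + v{\left(U{\left(0 \right)} \right)}\right) = 4 \left(-1 + 2\right) \left(71 + \left(8 - 0^{2}\right)\right) = 4 \cdot 1 \left(71 + \left(8 - 0\right)\right) = 4 \left(71 + \left(8 + 0\right)\right) = 4 \left(71 + 8\right) = 4 \cdot 79 = 316$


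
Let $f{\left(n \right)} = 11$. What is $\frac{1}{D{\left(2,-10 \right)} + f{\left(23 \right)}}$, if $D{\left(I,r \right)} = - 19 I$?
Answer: $- \frac{1}{27} \approx -0.037037$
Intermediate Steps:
$\frac{1}{D{\left(2,-10 \right)} + f{\left(23 \right)}} = \frac{1}{\left(-19\right) 2 + 11} = \frac{1}{-38 + 11} = \frac{1}{-27} = - \frac{1}{27}$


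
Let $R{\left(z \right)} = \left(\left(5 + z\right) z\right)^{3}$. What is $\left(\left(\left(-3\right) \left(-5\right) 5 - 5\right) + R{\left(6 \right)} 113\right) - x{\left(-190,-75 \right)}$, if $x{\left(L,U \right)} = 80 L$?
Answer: $32502318$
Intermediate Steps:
$R{\left(z \right)} = z^{3} \left(5 + z\right)^{3}$ ($R{\left(z \right)} = \left(z \left(5 + z\right)\right)^{3} = z^{3} \left(5 + z\right)^{3}$)
$\left(\left(\left(-3\right) \left(-5\right) 5 - 5\right) + R{\left(6 \right)} 113\right) - x{\left(-190,-75 \right)} = \left(\left(\left(-3\right) \left(-5\right) 5 - 5\right) + 6^{3} \left(5 + 6\right)^{3} \cdot 113\right) - 80 \left(-190\right) = \left(\left(15 \cdot 5 - 5\right) + 216 \cdot 11^{3} \cdot 113\right) - -15200 = \left(\left(75 - 5\right) + 216 \cdot 1331 \cdot 113\right) + 15200 = \left(70 + 287496 \cdot 113\right) + 15200 = \left(70 + 32487048\right) + 15200 = 32487118 + 15200 = 32502318$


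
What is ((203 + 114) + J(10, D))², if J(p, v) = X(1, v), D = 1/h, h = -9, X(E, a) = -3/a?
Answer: 118336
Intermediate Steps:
D = -⅑ (D = 1/(-9) = -⅑ ≈ -0.11111)
J(p, v) = -3/v
((203 + 114) + J(10, D))² = ((203 + 114) - 3/(-⅑))² = (317 - 3*(-9))² = (317 + 27)² = 344² = 118336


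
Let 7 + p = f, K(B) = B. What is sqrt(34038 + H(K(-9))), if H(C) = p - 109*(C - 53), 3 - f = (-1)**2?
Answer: sqrt(40791) ≈ 201.97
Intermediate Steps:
f = 2 (f = 3 - 1*(-1)**2 = 3 - 1*1 = 3 - 1 = 2)
p = -5 (p = -7 + 2 = -5)
H(C) = 5772 - 109*C (H(C) = -5 - 109*(C - 53) = -5 - 109*(-53 + C) = -5 - (-5777 + 109*C) = -5 + (5777 - 109*C) = 5772 - 109*C)
sqrt(34038 + H(K(-9))) = sqrt(34038 + (5772 - 109*(-9))) = sqrt(34038 + (5772 + 981)) = sqrt(34038 + 6753) = sqrt(40791)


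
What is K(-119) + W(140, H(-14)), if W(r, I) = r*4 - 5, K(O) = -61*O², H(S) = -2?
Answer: -863266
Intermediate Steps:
W(r, I) = -5 + 4*r (W(r, I) = 4*r - 5 = -5 + 4*r)
K(-119) + W(140, H(-14)) = -61*(-119)² + (-5 + 4*140) = -61*14161 + (-5 + 560) = -863821 + 555 = -863266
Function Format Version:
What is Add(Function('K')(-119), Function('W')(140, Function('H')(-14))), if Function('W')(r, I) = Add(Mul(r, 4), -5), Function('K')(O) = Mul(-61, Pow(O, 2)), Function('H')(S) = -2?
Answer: -863266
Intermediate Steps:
Function('W')(r, I) = Add(-5, Mul(4, r)) (Function('W')(r, I) = Add(Mul(4, r), -5) = Add(-5, Mul(4, r)))
Add(Function('K')(-119), Function('W')(140, Function('H')(-14))) = Add(Mul(-61, Pow(-119, 2)), Add(-5, Mul(4, 140))) = Add(Mul(-61, 14161), Add(-5, 560)) = Add(-863821, 555) = -863266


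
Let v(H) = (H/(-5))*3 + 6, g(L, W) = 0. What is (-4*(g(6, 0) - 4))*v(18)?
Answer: -384/5 ≈ -76.800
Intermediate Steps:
v(H) = 6 - 3*H/5 (v(H) = (H*(-⅕))*3 + 6 = -H/5*3 + 6 = -3*H/5 + 6 = 6 - 3*H/5)
(-4*(g(6, 0) - 4))*v(18) = (-4*(0 - 4))*(6 - ⅗*18) = (-4*(-4))*(6 - 54/5) = 16*(-24/5) = -384/5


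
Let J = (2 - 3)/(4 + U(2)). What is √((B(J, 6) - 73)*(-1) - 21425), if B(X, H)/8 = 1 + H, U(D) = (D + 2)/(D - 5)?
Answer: 4*I*√1338 ≈ 146.31*I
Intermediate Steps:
U(D) = (2 + D)/(-5 + D)
J = -3/8 (J = (2 - 3)/(4 + (2 + 2)/(-5 + 2)) = -1/(4 + 4/(-3)) = -1/(4 - ⅓*4) = -1/(4 - 4/3) = -1/8/3 = -1*3/8 = -3/8 ≈ -0.37500)
B(X, H) = 8 + 8*H (B(X, H) = 8*(1 + H) = 8 + 8*H)
√((B(J, 6) - 73)*(-1) - 21425) = √(((8 + 8*6) - 73)*(-1) - 21425) = √(((8 + 48) - 73)*(-1) - 21425) = √((56 - 73)*(-1) - 21425) = √(-17*(-1) - 21425) = √(17 - 21425) = √(-21408) = 4*I*√1338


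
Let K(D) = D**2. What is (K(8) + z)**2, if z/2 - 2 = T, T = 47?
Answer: 26244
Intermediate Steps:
z = 98 (z = 4 + 2*47 = 4 + 94 = 98)
(K(8) + z)**2 = (8**2 + 98)**2 = (64 + 98)**2 = 162**2 = 26244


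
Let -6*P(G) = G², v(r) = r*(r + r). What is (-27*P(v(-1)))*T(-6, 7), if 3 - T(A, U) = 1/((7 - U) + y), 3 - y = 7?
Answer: 117/2 ≈ 58.500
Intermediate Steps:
y = -4 (y = 3 - 1*7 = 3 - 7 = -4)
T(A, U) = 3 - 1/(3 - U) (T(A, U) = 3 - 1/((7 - U) - 4) = 3 - 1/(3 - U))
v(r) = 2*r² (v(r) = r*(2*r) = 2*r²)
P(G) = -G²/6
(-27*P(v(-1)))*T(-6, 7) = (-(-9)*(2*(-1)²)²/2)*((-8 + 3*7)/(-3 + 7)) = (-(-9)*(2*1)²/2)*((-8 + 21)/4) = (-(-9)*2²/2)*((¼)*13) = -(-9)*4/2*(13/4) = -27*(-⅔)*(13/4) = 18*(13/4) = 117/2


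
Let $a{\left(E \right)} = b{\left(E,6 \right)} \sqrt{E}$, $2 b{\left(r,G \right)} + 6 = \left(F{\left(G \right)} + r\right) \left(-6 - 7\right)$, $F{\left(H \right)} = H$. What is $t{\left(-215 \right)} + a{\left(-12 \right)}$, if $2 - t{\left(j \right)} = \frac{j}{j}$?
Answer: $1 + 72 i \sqrt{3} \approx 1.0 + 124.71 i$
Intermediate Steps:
$b{\left(r,G \right)} = -3 - \frac{13 G}{2} - \frac{13 r}{2}$ ($b{\left(r,G \right)} = -3 + \frac{\left(G + r\right) \left(-6 - 7\right)}{2} = -3 + \frac{\left(G + r\right) \left(-13\right)}{2} = -3 + \frac{- 13 G - 13 r}{2} = -3 - \left(\frac{13 G}{2} + \frac{13 r}{2}\right) = -3 - \frac{13 G}{2} - \frac{13 r}{2}$)
$t{\left(j \right)} = 1$ ($t{\left(j \right)} = 2 - \frac{j}{j} = 2 - 1 = 1$)
$a{\left(E \right)} = \sqrt{E} \left(-42 - \frac{13 E}{2}\right)$ ($a{\left(E \right)} = \left(-3 - 39 - \frac{13 E}{2}\right) \sqrt{E} = \left(-42 - \frac{13 E}{2}\right) \sqrt{E} = \sqrt{E} \left(-42 - \frac{13 E}{2}\right)$)
$t{\left(-215 \right)} + a{\left(-12 \right)} = 1 + \frac{\sqrt{-12} \left(-84 - -156\right)}{2} = 1 + \frac{2 i \sqrt{3} \left(-84 + 156\right)}{2} = 1 + \frac{1}{2} \cdot 2 i \sqrt{3} \cdot 72 = 1 + 72 i \sqrt{3}$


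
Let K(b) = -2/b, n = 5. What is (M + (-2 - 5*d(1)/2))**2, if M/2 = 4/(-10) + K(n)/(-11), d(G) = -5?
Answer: 46225/484 ≈ 95.506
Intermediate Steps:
M = -8/11 (M = 2*(4/(-10) - 2/5/(-11)) = 2*(4*(-1/10) - 2*1/5*(-1/11)) = 2*(-2/5 - 2/5*(-1/11)) = 2*(-2/5 + 2/55) = 2*(-4/11) = -8/11 ≈ -0.72727)
(M + (-2 - 5*d(1)/2))**2 = (-8/11 + (-2 - (-25)/2))**2 = (-8/11 + (-2 - 5*(-5/2)))**2 = (-8/11 + (-2 + 25/2))**2 = (-8/11 + 21/2)**2 = (215/22)**2 = 46225/484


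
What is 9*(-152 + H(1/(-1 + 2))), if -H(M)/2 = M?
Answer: -1386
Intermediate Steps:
H(M) = -2*M
9*(-152 + H(1/(-1 + 2))) = 9*(-152 - 2/(-1 + 2)) = 9*(-152 - 2/1) = 9*(-152 - 2*1) = 9*(-152 - 2) = 9*(-154) = -1386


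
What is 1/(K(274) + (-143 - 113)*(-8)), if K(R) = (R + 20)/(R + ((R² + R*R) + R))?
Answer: 75350/154316947 ≈ 0.00048828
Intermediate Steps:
K(R) = (20 + R)/(2*R + 2*R²) (K(R) = (20 + R)/(R + ((R² + R²) + R)) = (20 + R)/(R + (2*R² + R)) = (20 + R)/(R + (R + 2*R²)) = (20 + R)/(2*R + 2*R²))
1/(K(274) + (-143 - 113)*(-8)) = 1/((½)*(20 + 274)/(274*(1 + 274)) + (-143 - 113)*(-8)) = 1/((½)*(1/274)*294/275 - 256*(-8)) = 1/((½)*(1/274)*(1/275)*294 + 2048) = 1/(147/75350 + 2048) = 1/(154316947/75350) = 75350/154316947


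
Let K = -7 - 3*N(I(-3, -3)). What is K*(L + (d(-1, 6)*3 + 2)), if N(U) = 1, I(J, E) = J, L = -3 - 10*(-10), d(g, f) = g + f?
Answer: -1140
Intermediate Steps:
d(g, f) = f + g
L = 97 (L = -3 + 100 = 97)
K = -10 (K = -7 - 3*1 = -7 - 3 = -10)
K*(L + (d(-1, 6)*3 + 2)) = -10*(97 + ((6 - 1)*3 + 2)) = -10*(97 + (5*3 + 2)) = -10*(97 + (15 + 2)) = -10*(97 + 17) = -10*114 = -1140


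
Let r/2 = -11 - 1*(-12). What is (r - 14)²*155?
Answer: 22320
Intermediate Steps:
r = 2 (r = 2*(-11 - 1*(-12)) = 2*(-11 + 12) = 2*1 = 2)
(r - 14)²*155 = (2 - 14)²*155 = (-12)²*155 = 144*155 = 22320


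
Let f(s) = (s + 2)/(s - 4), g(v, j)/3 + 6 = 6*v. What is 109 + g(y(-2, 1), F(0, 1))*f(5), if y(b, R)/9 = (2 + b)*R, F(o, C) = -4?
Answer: -17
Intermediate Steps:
y(b, R) = 9*R*(2 + b) (y(b, R) = 9*((2 + b)*R) = 9*(R*(2 + b)) = 9*R*(2 + b))
g(v, j) = -18 + 18*v (g(v, j) = -18 + 3*(6*v) = -18 + 18*v)
f(s) = (2 + s)/(-4 + s)
109 + g(y(-2, 1), F(0, 1))*f(5) = 109 + (-18 + 18*(9*1*(2 - 2)))*((2 + 5)/(-4 + 5)) = 109 + (-18 + 18*(9*1*0))*(7/1) = 109 + (-18 + 18*0)*(1*7) = 109 + (-18 + 0)*7 = 109 - 18*7 = 109 - 126 = -17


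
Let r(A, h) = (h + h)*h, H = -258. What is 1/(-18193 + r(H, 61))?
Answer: -1/10751 ≈ -9.3015e-5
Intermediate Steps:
r(A, h) = 2*h² (r(A, h) = (2*h)*h = 2*h²)
1/(-18193 + r(H, 61)) = 1/(-18193 + 2*61²) = 1/(-18193 + 2*3721) = 1/(-18193 + 7442) = 1/(-10751) = -1/10751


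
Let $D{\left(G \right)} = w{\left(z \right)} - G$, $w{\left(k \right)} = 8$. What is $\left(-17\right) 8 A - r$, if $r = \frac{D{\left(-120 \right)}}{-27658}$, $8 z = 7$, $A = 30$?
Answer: $- \frac{56422256}{13829} \approx -4080.0$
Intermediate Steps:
$z = \frac{7}{8}$ ($z = \frac{1}{8} \cdot 7 = \frac{7}{8} \approx 0.875$)
$D{\left(G \right)} = 8 - G$
$r = - \frac{64}{13829}$ ($r = \frac{8 - -120}{-27658} = \left(8 + 120\right) \left(- \frac{1}{27658}\right) = 128 \left(- \frac{1}{27658}\right) = - \frac{64}{13829} \approx -0.004628$)
$\left(-17\right) 8 A - r = \left(-17\right) 8 \cdot 30 - - \frac{64}{13829} = \left(-136\right) 30 + \frac{64}{13829} = -4080 + \frac{64}{13829} = - \frac{56422256}{13829}$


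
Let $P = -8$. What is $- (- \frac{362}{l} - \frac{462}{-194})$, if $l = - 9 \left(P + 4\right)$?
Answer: $\frac{13399}{1746} \approx 7.6741$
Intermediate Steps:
$l = 36$ ($l = - 9 \left(-8 + 4\right) = \left(-9\right) \left(-4\right) = 36$)
$- (- \frac{362}{l} - \frac{462}{-194}) = - (- \frac{362}{36} - \frac{462}{-194}) = - (\left(-362\right) \frac{1}{36} - - \frac{231}{97}) = - (- \frac{181}{18} + \frac{231}{97}) = \left(-1\right) \left(- \frac{13399}{1746}\right) = \frac{13399}{1746}$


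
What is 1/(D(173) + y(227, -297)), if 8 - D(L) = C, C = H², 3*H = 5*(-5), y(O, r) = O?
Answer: 9/1490 ≈ 0.0060403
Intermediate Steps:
H = -25/3 (H = (5*(-5))/3 = (⅓)*(-25) = -25/3 ≈ -8.3333)
C = 625/9 (C = (-25/3)² = 625/9 ≈ 69.444)
D(L) = -553/9 (D(L) = 8 - 1*625/9 = 8 - 625/9 = -553/9)
1/(D(173) + y(227, -297)) = 1/(-553/9 + 227) = 1/(1490/9) = 9/1490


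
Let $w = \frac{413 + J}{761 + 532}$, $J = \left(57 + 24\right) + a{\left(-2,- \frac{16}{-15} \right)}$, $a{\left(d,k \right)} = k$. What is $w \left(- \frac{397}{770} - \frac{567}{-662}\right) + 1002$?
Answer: $\frac{2476867643794}{2471601825} \approx 1002.1$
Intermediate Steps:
$J = \frac{1231}{15}$ ($J = \left(57 + 24\right) - \frac{16}{-15} = 81 - - \frac{16}{15} = 81 + \frac{16}{15} = \frac{1231}{15} \approx 82.067$)
$w = \frac{7426}{19395}$ ($w = \frac{413 + \frac{1231}{15}}{761 + 532} = \frac{7426}{15 \cdot 1293} = \frac{7426}{15} \cdot \frac{1}{1293} = \frac{7426}{19395} \approx 0.38288$)
$w \left(- \frac{397}{770} - \frac{567}{-662}\right) + 1002 = \frac{7426 \left(- \frac{397}{770} - \frac{567}{-662}\right)}{19395} + 1002 = \frac{7426 \left(\left(-397\right) \frac{1}{770} - - \frac{567}{662}\right)}{19395} + 1002 = \frac{7426 \left(- \frac{397}{770} + \frac{567}{662}\right)}{19395} + 1002 = \frac{7426}{19395} \cdot \frac{43444}{127435} + 1002 = \frac{322615144}{2471601825} + 1002 = \frac{2476867643794}{2471601825}$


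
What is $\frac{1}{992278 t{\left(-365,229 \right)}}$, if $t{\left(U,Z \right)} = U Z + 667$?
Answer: $- \frac{1}{82277707204} \approx -1.2154 \cdot 10^{-11}$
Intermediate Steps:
$t{\left(U,Z \right)} = 667 + U Z$
$\frac{1}{992278 t{\left(-365,229 \right)}} = \frac{1}{992278 \left(667 - 83585\right)} = \frac{1}{992278 \left(-82918\right)} = \frac{1}{992278} \left(- \frac{1}{82918}\right) = - \frac{1}{82277707204}$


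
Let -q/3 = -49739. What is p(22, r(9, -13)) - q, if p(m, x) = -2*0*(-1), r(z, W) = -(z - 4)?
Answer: -149217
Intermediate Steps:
r(z, W) = 4 - z (r(z, W) = -(-4 + z) = 4 - z)
p(m, x) = 0 (p(m, x) = 0*(-1) = 0)
q = 149217 (q = -3*(-49739) = 149217)
p(22, r(9, -13)) - q = 0 - 1*149217 = 0 - 149217 = -149217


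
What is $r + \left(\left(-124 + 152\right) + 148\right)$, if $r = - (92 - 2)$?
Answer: $86$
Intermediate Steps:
$r = -90$ ($r = \left(-1\right) 90 = -90$)
$r + \left(\left(-124 + 152\right) + 148\right) = -90 + \left(\left(-124 + 152\right) + 148\right) = -90 + \left(28 + 148\right) = -90 + 176 = 86$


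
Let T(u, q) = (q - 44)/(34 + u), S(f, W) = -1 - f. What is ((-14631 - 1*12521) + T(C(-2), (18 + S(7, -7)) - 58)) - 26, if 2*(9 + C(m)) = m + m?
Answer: -27182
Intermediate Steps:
C(m) = -9 + m (C(m) = -9 + (m + m)/2 = -9 + (2*m)/2 = -9 + m)
T(u, q) = (-44 + q)/(34 + u)
((-14631 - 1*12521) + T(C(-2), (18 + S(7, -7)) - 58)) - 26 = ((-14631 - 1*12521) + (-44 + ((18 + (-1 - 1*7)) - 58))/(34 + (-9 - 2))) - 26 = ((-14631 - 12521) + (-44 + ((18 + (-1 - 7)) - 58))/(34 - 11)) - 26 = (-27152 + (-44 + ((18 - 8) - 58))/23) - 26 = (-27152 + (-44 + (10 - 58))/23) - 26 = (-27152 + (-44 - 48)/23) - 26 = (-27152 + (1/23)*(-92)) - 26 = (-27152 - 4) - 26 = -27156 - 26 = -27182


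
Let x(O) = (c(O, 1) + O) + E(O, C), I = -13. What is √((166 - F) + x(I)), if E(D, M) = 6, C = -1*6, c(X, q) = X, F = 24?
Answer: √122 ≈ 11.045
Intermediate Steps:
C = -6
x(O) = 6 + 2*O (x(O) = (O + O) + 6 = 2*O + 6 = 6 + 2*O)
√((166 - F) + x(I)) = √((166 - 1*24) + (6 + 2*(-13))) = √((166 - 24) + (6 - 26)) = √(142 - 20) = √122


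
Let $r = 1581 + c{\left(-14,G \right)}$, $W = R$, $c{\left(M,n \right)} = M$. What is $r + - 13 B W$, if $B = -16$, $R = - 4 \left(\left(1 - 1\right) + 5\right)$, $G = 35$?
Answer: $-2593$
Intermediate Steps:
$R = -20$ ($R = - 4 \left(\left(1 - 1\right) + 5\right) = - 4 \left(0 + 5\right) = \left(-4\right) 5 = -20$)
$W = -20$
$r = 1567$ ($r = 1581 - 14 = 1567$)
$r + - 13 B W = 1567 + \left(-13\right) \left(-16\right) \left(-20\right) = 1567 + 208 \left(-20\right) = 1567 - 4160 = -2593$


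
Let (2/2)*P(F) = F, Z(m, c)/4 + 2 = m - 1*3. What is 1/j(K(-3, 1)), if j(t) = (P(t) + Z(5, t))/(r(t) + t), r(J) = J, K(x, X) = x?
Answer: 2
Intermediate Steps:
Z(m, c) = -20 + 4*m (Z(m, c) = -8 + 4*(m - 1*3) = -8 + 4*(m - 3) = -8 + 4*(-3 + m) = -8 + (-12 + 4*m) = -20 + 4*m)
P(F) = F
j(t) = ½ (j(t) = (t + (-20 + 4*5))/(t + t) = (t + (-20 + 20))/((2*t)) = (t + 0)*(1/(2*t)) = t*(1/(2*t)) = ½)
1/j(K(-3, 1)) = 1/(½) = 2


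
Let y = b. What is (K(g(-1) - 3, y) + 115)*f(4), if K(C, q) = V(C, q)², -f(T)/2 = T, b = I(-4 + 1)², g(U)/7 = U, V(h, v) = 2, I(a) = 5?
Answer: -952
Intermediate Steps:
g(U) = 7*U
b = 25 (b = 5² = 25)
y = 25
f(T) = -2*T
K(C, q) = 4 (K(C, q) = 2² = 4)
(K(g(-1) - 3, y) + 115)*f(4) = (4 + 115)*(-2*4) = 119*(-8) = -952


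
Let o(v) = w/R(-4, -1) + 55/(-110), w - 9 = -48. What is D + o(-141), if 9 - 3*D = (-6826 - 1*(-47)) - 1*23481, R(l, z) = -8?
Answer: 242257/24 ≈ 10094.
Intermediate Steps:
w = -39 (w = 9 - 48 = -39)
o(v) = 35/8 (o(v) = -39/(-8) + 55/(-110) = -39*(-⅛) + 55*(-1/110) = 39/8 - ½ = 35/8)
D = 30269/3 (D = 3 - ((-6826 - 1*(-47)) - 1*23481)/3 = 3 - ((-6826 + 47) - 23481)/3 = 3 - (-6779 - 23481)/3 = 3 - ⅓*(-30260) = 3 + 30260/3 = 30269/3 ≈ 10090.)
D + o(-141) = 30269/3 + 35/8 = 242257/24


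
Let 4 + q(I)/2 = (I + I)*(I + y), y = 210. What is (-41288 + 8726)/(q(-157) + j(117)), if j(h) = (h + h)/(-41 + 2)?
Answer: 16281/16649 ≈ 0.97790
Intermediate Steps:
j(h) = -2*h/39 (j(h) = (2*h)/(-39) = (2*h)*(-1/39) = -2*h/39)
q(I) = -8 + 4*I*(210 + I) (q(I) = -8 + 2*((I + I)*(I + 210)) = -8 + 2*((2*I)*(210 + I)) = -8 + 2*(2*I*(210 + I)) = -8 + 4*I*(210 + I))
(-41288 + 8726)/(q(-157) + j(117)) = (-41288 + 8726)/((-8 + 4*(-157)² + 840*(-157)) - 2/39*117) = -32562/((-8 + 4*24649 - 131880) - 6) = -32562/((-8 + 98596 - 131880) - 6) = -32562/(-33292 - 6) = -32562/(-33298) = -32562*(-1/33298) = 16281/16649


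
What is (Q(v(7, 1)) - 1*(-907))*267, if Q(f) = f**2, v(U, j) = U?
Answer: 255252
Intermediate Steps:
(Q(v(7, 1)) - 1*(-907))*267 = (7**2 - 1*(-907))*267 = (49 + 907)*267 = 956*267 = 255252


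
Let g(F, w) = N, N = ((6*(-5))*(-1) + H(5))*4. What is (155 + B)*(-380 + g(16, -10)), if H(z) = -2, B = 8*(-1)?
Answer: -39396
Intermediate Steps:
B = -8
N = 112 (N = ((6*(-5))*(-1) - 2)*4 = (-30*(-1) - 2)*4 = (30 - 2)*4 = 28*4 = 112)
g(F, w) = 112
(155 + B)*(-380 + g(16, -10)) = (155 - 8)*(-380 + 112) = 147*(-268) = -39396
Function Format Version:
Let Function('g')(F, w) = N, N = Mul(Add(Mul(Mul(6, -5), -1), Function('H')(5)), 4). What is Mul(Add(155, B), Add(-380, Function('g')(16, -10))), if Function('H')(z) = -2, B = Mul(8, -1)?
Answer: -39396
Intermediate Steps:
B = -8
N = 112 (N = Mul(Add(Mul(Mul(6, -5), -1), -2), 4) = Mul(Add(Mul(-30, -1), -2), 4) = Mul(Add(30, -2), 4) = Mul(28, 4) = 112)
Function('g')(F, w) = 112
Mul(Add(155, B), Add(-380, Function('g')(16, -10))) = Mul(Add(155, -8), Add(-380, 112)) = Mul(147, -268) = -39396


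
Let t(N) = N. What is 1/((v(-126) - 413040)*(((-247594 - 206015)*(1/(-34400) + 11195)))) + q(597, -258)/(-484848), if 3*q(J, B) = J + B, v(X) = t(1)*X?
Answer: -34853898635018868317/149547283587842359997232 ≈ -0.00023306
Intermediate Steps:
v(X) = X (v(X) = 1*X = X)
q(J, B) = B/3 + J/3 (q(J, B) = (J + B)/3 = (B + J)/3 = B/3 + J/3)
1/((v(-126) - 413040)*(((-247594 - 206015)*(1/(-34400) + 11195)))) + q(597, -258)/(-484848) = 1/((-126 - 413040)*(((-247594 - 206015)*(1/(-34400) + 11195)))) + ((⅓)*(-258) + (⅓)*597)/(-484848) = 1/((-413166)*((-453609*(-1/34400 + 11195)))) + (-86 + 199)*(-1/484848) = -1/(413166*((-453609*385107999/34400))) + 113*(-1/484848) = -1/(413166*(-174688454318391/34400)) - 113/484848 = -1/413166*(-34400/174688454318391) - 113/484848 = 17200/36087664958456167953 - 113/484848 = -34853898635018868317/149547283587842359997232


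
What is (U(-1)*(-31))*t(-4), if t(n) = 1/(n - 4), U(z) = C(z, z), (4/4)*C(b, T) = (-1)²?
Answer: 31/8 ≈ 3.8750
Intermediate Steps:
C(b, T) = 1 (C(b, T) = (-1)² = 1)
U(z) = 1
t(n) = 1/(-4 + n)
(U(-1)*(-31))*t(-4) = (1*(-31))/(-4 - 4) = -31/(-8) = -31*(-⅛) = 31/8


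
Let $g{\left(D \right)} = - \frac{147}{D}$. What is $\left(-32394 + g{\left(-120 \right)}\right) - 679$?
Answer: $- \frac{1322871}{40} \approx -33072.0$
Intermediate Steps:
$\left(-32394 + g{\left(-120 \right)}\right) - 679 = \left(-32394 - \frac{147}{-120}\right) - 679 = \left(-32394 - - \frac{49}{40}\right) - 679 = \left(-32394 + \frac{49}{40}\right) - 679 = - \frac{1295711}{40} - 679 = - \frac{1322871}{40}$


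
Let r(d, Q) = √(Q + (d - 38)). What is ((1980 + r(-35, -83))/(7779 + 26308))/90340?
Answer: 99/153970979 + I*√39/1539709790 ≈ 6.4298e-7 + 4.056e-9*I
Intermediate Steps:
r(d, Q) = √(-38 + Q + d) (r(d, Q) = √(Q + (-38 + d)) = √(-38 + Q + d))
((1980 + r(-35, -83))/(7779 + 26308))/90340 = ((1980 + √(-38 - 83 - 35))/(7779 + 26308))/90340 = ((1980 + √(-156))/34087)*(1/90340) = ((1980 + 2*I*√39)*(1/34087))*(1/90340) = (1980/34087 + 2*I*√39/34087)*(1/90340) = 99/153970979 + I*√39/1539709790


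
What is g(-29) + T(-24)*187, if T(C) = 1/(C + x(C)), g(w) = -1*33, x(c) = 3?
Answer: -880/21 ≈ -41.905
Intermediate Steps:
g(w) = -33
T(C) = 1/(3 + C) (T(C) = 1/(C + 3) = 1/(3 + C))
g(-29) + T(-24)*187 = -33 + 187/(3 - 24) = -33 + 187/(-21) = -33 - 1/21*187 = -33 - 187/21 = -880/21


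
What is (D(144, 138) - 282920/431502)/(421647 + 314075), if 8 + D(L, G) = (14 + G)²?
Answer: 2491421818/79366378611 ≈ 0.031391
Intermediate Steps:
D(L, G) = -8 + (14 + G)²
(D(144, 138) - 282920/431502)/(421647 + 314075) = ((-8 + (14 + 138)²) - 282920/431502)/(421647 + 314075) = ((-8 + 152²) - 282920*1/431502)/735722 = ((-8 + 23104) - 141460/215751)*(1/735722) = (23096 - 141460/215751)*(1/735722) = (4982843636/215751)*(1/735722) = 2491421818/79366378611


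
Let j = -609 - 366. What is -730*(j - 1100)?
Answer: 1514750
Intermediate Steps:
j = -975
-730*(j - 1100) = -730*(-975 - 1100) = -730*(-2075) = 1514750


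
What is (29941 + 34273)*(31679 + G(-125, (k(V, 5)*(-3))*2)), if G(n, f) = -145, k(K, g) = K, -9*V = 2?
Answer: 2024924276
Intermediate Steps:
V = -2/9 (V = -⅑*2 = -2/9 ≈ -0.22222)
(29941 + 34273)*(31679 + G(-125, (k(V, 5)*(-3))*2)) = (29941 + 34273)*(31679 - 145) = 64214*31534 = 2024924276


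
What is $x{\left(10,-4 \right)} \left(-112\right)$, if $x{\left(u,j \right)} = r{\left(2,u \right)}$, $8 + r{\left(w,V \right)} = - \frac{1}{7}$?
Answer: $912$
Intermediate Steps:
$r{\left(w,V \right)} = - \frac{57}{7}$ ($r{\left(w,V \right)} = -8 - \frac{1}{7} = - \frac{57}{7}$)
$x{\left(u,j \right)} = - \frac{57}{7}$
$x{\left(10,-4 \right)} \left(-112\right) = \left(- \frac{57}{7}\right) \left(-112\right) = 912$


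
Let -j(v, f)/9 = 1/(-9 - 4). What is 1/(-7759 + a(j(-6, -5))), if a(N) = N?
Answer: -13/100858 ≈ -0.00012889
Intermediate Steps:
j(v, f) = 9/13 (j(v, f) = -9/(-9 - 4) = -9/(-13) = -9*(-1/13) = 9/13)
1/(-7759 + a(j(-6, -5))) = 1/(-7759 + 9/13) = 1/(-100858/13) = -13/100858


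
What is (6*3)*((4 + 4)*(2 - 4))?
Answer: -288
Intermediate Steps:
(6*3)*((4 + 4)*(2 - 4)) = 18*(8*(-2)) = 18*(-16) = -288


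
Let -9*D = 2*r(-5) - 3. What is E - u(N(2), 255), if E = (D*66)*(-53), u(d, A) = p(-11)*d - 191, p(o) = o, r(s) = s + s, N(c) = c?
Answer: -26179/3 ≈ -8726.3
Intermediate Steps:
r(s) = 2*s
D = 23/9 (D = -(2*(2*(-5)) - 3)/9 = -(2*(-10) - 3)/9 = -(-20 - 3)/9 = -⅑*(-23) = 23/9 ≈ 2.5556)
u(d, A) = -191 - 11*d (u(d, A) = -11*d - 191 = -191 - 11*d)
E = -26818/3 (E = ((23/9)*66)*(-53) = (506/3)*(-53) = -26818/3 ≈ -8939.3)
E - u(N(2), 255) = -26818/3 - (-191 - 11*2) = -26818/3 - (-191 - 22) = -26818/3 - 1*(-213) = -26818/3 + 213 = -26179/3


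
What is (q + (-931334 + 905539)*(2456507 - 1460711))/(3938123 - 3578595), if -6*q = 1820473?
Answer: -154121167393/2157168 ≈ -71446.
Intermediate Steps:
q = -1820473/6 (q = -⅙*1820473 = -1820473/6 ≈ -3.0341e+5)
(q + (-931334 + 905539)*(2456507 - 1460711))/(3938123 - 3578595) = (-1820473/6 + (-931334 + 905539)*(2456507 - 1460711))/(3938123 - 3578595) = (-1820473/6 - 25795*995796)/359528 = (-1820473/6 - 25686557820)*(1/359528) = -154121167393/6*1/359528 = -154121167393/2157168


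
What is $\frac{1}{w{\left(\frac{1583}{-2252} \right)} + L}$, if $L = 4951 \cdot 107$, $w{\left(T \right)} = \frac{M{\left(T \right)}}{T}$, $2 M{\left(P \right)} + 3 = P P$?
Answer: $\frac{7129832}{3777091119447} \approx 1.8877 \cdot 10^{-6}$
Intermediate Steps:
$M{\left(P \right)} = - \frac{3}{2} + \frac{P^{2}}{2}$ ($M{\left(P \right)} = - \frac{3}{2} + \frac{P P}{2} = - \frac{3}{2} + \frac{P^{2}}{2}$)
$w{\left(T \right)} = \frac{- \frac{3}{2} + \frac{T^{2}}{2}}{T}$
$L = 529757$
$\frac{1}{w{\left(\frac{1583}{-2252} \right)} + L} = \frac{1}{\frac{-3 + \left(\frac{1583}{-2252}\right)^{2}}{2 \frac{1583}{-2252}} + 529757} = \frac{1}{\frac{-3 + \left(1583 \left(- \frac{1}{2252}\right)\right)^{2}}{2 \cdot 1583 \left(- \frac{1}{2252}\right)} + 529757} = \frac{1}{\frac{-3 + \left(- \frac{1583}{2252}\right)^{2}}{2 \left(- \frac{1583}{2252}\right)} + 529757} = \frac{1}{\frac{1}{2} \left(- \frac{2252}{1583}\right) \left(-3 + \frac{2505889}{5071504}\right) + 529757} = \frac{1}{\frac{1}{2} \left(- \frac{2252}{1583}\right) \left(- \frac{12708623}{5071504}\right) + 529757} = \frac{1}{\frac{12708623}{7129832} + 529757} = \frac{1}{\frac{3777091119447}{7129832}} = \frac{7129832}{3777091119447}$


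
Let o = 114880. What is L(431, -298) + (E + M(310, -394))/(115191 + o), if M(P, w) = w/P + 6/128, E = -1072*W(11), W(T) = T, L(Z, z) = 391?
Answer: 892264000337/2282304320 ≈ 390.95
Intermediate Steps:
E = -11792 (E = -1072*11 = -11792)
M(P, w) = 3/64 + w/P (M(P, w) = w/P + 6*(1/128) = w/P + 3/64 = 3/64 + w/P)
L(431, -298) + (E + M(310, -394))/(115191 + o) = 391 + (-11792 + (3/64 - 394/310))/(115191 + 114880) = 391 + (-11792 + (3/64 - 394*1/310))/230071 = 391 + (-11792 + (3/64 - 197/155))*(1/230071) = 391 + (-11792 - 12143/9920)*(1/230071) = 391 - 116988783/9920*1/230071 = 391 - 116988783/2282304320 = 892264000337/2282304320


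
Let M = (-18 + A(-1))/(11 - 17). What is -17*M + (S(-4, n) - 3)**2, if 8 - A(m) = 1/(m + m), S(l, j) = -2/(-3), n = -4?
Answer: -773/36 ≈ -21.472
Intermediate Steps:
S(l, j) = 2/3 (S(l, j) = -2*(-1/3) = 2/3)
A(m) = 8 - 1/(2*m) (A(m) = 8 - 1/(m + m) = 8 - 1/(2*m))
M = 19/12 (M = (-18 + (8 - 1/2/(-1)))/(11 - 17) = (-18 + (8 - 1/2*(-1)))/(-6) = (-18 + (8 + 1/2))*(-1/6) = (-18 + 17/2)*(-1/6) = -19/2*(-1/6) = 19/12 ≈ 1.5833)
-17*M + (S(-4, n) - 3)**2 = -17*19/12 + (2/3 - 3)**2 = -323/12 + (-7/3)**2 = -323/12 + 49/9 = -773/36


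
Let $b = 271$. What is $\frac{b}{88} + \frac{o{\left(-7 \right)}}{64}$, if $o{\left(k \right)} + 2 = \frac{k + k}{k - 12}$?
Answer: $\frac{1279}{418} \approx 3.0598$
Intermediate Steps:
$o{\left(k \right)} = -2 + \frac{2 k}{-12 + k}$ ($o{\left(k \right)} = -2 + \frac{k + k}{k - 12} = -2 + \frac{2 k}{-12 + k}$)
$\frac{b}{88} + \frac{o{\left(-7 \right)}}{64} = \frac{271}{88} + \frac{24 \frac{1}{-12 - 7}}{64} = 271 \cdot \frac{1}{88} + \frac{24}{-19} \cdot \frac{1}{64} = \frac{271}{88} + 24 \left(- \frac{1}{19}\right) \frac{1}{64} = \frac{271}{88} - \frac{3}{152} = \frac{1279}{418}$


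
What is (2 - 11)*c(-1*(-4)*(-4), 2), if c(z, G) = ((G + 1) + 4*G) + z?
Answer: 45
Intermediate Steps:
c(z, G) = 1 + z + 5*G (c(z, G) = ((1 + G) + 4*G) + z = (1 + 5*G) + z = 1 + z + 5*G)
(2 - 11)*c(-1*(-4)*(-4), 2) = (2 - 11)*(1 - 1*(-4)*(-4) + 5*2) = -9*(1 + 4*(-4) + 10) = -9*(1 - 16 + 10) = -9*(-5) = 45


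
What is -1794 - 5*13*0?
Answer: -1794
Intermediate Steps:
-1794 - 5*13*0 = -1794 - 65*0 = -1794 + 0 = -1794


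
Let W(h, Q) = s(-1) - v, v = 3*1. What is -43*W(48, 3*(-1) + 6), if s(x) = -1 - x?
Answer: 129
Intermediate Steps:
v = 3
W(h, Q) = -3 (W(h, Q) = (-1 - 1*(-1)) - 1*3 = (-1 + 1) - 3 = 0 - 3 = -3)
-43*W(48, 3*(-1) + 6) = -43*(-3) = 129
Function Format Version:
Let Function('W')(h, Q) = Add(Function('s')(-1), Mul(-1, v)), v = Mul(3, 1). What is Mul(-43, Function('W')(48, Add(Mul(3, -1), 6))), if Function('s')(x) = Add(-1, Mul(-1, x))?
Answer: 129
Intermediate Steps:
v = 3
Function('W')(h, Q) = -3 (Function('W')(h, Q) = Add(Add(-1, Mul(-1, -1)), Mul(-1, 3)) = Add(Add(-1, 1), -3) = Add(0, -3) = -3)
Mul(-43, Function('W')(48, Add(Mul(3, -1), 6))) = Mul(-43, -3) = 129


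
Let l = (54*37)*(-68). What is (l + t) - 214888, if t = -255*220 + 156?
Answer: -406696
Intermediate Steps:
t = -55944 (t = -56100 + 156 = -55944)
l = -135864 (l = 1998*(-68) = -135864)
(l + t) - 214888 = (-135864 - 55944) - 214888 = -191808 - 214888 = -406696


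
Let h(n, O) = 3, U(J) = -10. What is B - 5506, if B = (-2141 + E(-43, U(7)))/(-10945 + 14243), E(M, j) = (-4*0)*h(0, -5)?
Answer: -18160929/3298 ≈ -5506.6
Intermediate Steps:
E(M, j) = 0 (E(M, j) = -4*0*3 = 0*3 = 0)
B = -2141/3298 (B = (-2141 + 0)/(-10945 + 14243) = -2141/3298 ≈ -0.64918)
B - 5506 = -2141/3298 - 5506 = -18160929/3298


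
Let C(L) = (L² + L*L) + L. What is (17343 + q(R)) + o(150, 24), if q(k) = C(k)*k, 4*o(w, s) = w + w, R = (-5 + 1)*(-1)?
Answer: 17562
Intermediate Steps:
R = 4 (R = -4*(-1) = 4)
C(L) = L + 2*L² (C(L) = (L² + L²) + L = 2*L² + L = L + 2*L²)
o(w, s) = w/2 (o(w, s) = (w + w)/4 = (2*w)/4 = w/2)
q(k) = k²*(1 + 2*k) (q(k) = (k*(1 + 2*k))*k = k²*(1 + 2*k))
(17343 + q(R)) + o(150, 24) = (17343 + 4²*(1 + 2*4)) + (½)*150 = (17343 + 16*(1 + 8)) + 75 = (17343 + 16*9) + 75 = (17343 + 144) + 75 = 17487 + 75 = 17562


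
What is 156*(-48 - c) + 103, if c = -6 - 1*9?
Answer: -5045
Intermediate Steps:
c = -15 (c = -6 - 9 = -15)
156*(-48 - c) + 103 = 156*(-48 - 1*(-15)) + 103 = 156*(-48 + 15) + 103 = 156*(-33) + 103 = -5148 + 103 = -5045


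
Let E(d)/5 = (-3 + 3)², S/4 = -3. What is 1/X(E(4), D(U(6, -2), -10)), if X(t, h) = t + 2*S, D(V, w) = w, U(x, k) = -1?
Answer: -1/24 ≈ -0.041667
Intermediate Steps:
S = -12 (S = 4*(-3) = -12)
E(d) = 0 (E(d) = 5*(-3 + 3)² = 5*0² = 5*0 = 0)
X(t, h) = -24 + t (X(t, h) = t + 2*(-12) = t - 24 = -24 + t)
1/X(E(4), D(U(6, -2), -10)) = 1/(-24 + 0) = 1/(-24) = -1/24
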